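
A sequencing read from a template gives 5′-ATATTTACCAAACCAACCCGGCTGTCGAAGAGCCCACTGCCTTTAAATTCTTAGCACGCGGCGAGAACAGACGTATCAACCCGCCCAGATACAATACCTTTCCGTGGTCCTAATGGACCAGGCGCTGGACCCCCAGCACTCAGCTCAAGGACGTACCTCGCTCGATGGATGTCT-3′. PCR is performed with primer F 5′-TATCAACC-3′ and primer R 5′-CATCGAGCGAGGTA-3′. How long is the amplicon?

94 bp

The forward primer matches the template at positions 74–81.
Taking the reverse complement of CATCGAGCGAGGTA gives TACCTCGCTCGATG, found at positions 154–167 on the template; the primer anneals here to the top strand with its 3' end pointing upstream.
The product runs from position 74 to position 167, so its length is 167 − 74 + 1 = 94 bp.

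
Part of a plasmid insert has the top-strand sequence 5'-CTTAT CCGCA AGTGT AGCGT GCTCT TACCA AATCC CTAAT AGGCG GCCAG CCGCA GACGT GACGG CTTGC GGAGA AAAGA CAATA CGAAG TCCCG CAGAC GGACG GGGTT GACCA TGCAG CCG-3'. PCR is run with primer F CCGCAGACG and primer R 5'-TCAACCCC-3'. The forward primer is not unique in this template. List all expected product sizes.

62 bp, 20 bp

The forward primer CCGCAGACG matches the top strand at positions 51–59, 93–101.
The reverse primer's reverse complement is GGGGTTGA, matching at positions 105–112.
Each forward site pairs with the reverse site to give a product ending at position 112: sizes 62, 20 bp.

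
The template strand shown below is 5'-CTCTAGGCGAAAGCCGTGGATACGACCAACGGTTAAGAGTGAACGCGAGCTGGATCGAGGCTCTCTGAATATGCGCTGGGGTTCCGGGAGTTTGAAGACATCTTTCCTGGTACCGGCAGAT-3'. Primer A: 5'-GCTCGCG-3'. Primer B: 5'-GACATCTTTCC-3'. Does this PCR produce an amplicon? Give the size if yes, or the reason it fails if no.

No product — the primers' 3' ends point away from each other.

Primer A (GCTCGCG) has reverse complement CGCGAGC, which matches the top strand at positions 44–50; primer A anneals to the top strand there with its 3' end pointing upstream toward position 44.
Primer B (GACATCTTTCC) matches the top strand directly at positions 97–107; it anneals to the bottom strand with its 3' end pointing downstream toward position 107.
The 3' ends diverge (primer A extends toward position 1, primer B toward position 121), so the primers never converge on a shared product.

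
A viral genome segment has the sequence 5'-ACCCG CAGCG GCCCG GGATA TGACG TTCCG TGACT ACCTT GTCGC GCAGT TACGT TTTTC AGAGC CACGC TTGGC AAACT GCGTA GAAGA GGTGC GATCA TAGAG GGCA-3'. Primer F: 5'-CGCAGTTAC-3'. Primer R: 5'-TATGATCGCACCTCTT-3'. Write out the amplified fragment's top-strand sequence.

Forward primer CGCAGTTAC is found on the top strand at positions 45–53.
Taking the reverse complement of TATGATCGCACCTCTT gives AAGAGGTGCGATCATA, found at positions 87–102 on the template; the primer anneals here to the top strand with its 3' end pointing upstream.
The product is the template from position 45 through 102 (58 bp).

5'-CGCAGTTACGTTTTTCAGAGCCACGCTTGGCAAACTGCGTAGAAGAGGTGCGATCATA-3'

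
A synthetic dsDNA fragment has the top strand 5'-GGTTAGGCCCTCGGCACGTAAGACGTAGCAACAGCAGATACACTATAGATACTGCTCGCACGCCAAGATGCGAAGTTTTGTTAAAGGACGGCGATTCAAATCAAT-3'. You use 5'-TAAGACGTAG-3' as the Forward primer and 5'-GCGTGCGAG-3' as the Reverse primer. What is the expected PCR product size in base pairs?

Forward primer TAAGACGTAG is found on the top strand at positions 19–28.
Reverse complement of the reverse primer: CTCGCACGC. This occurs on the top strand at positions 55–63.
Product length = (reverse-primer end) − (forward-primer start) + 1 = 63 − 19 + 1 = 45 bp.

45 bp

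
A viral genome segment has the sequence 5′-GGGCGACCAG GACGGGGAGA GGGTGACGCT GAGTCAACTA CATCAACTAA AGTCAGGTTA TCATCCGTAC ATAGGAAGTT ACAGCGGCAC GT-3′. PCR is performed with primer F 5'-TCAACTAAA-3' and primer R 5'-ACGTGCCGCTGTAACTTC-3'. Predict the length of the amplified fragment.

50 bp

Scanning the template, TCAACTAAA occurs at positions 43–51; this primer anneals to the bottom strand there with its 3' end pointing downstream.
Taking the reverse complement of ACGTGCCGCTGTAACTTC gives GAAGTTACAGCGGCACGT, found at positions 75–92 on the template; the primer anneals here to the top strand with its 3' end pointing upstream.
Amplicon spans positions 43–92: 50 bp.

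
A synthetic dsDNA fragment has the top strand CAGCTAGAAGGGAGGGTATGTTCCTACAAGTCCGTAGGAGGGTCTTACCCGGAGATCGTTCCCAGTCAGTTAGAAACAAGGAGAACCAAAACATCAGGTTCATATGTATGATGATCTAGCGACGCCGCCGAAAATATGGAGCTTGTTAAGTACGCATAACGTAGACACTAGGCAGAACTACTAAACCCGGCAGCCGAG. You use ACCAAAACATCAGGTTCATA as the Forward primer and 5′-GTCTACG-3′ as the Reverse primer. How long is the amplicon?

Scanning the template, ACCAAAACATCAGGTTCATA occurs at positions 85–104; this primer anneals to the bottom strand there with its 3' end pointing downstream.
Reverse complement of the reverse primer: CGTAGAC. This occurs on the top strand at positions 160–166.
The product runs from position 85 to position 166, so its length is 166 − 85 + 1 = 82 bp.

82 bp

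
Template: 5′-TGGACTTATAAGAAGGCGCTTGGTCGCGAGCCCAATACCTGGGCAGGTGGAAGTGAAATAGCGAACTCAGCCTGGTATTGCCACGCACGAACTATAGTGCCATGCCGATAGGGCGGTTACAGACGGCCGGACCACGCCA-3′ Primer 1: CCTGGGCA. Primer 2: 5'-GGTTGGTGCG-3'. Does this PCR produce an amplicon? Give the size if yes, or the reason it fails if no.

No product — primer 2 has no binding site in the template.

Primer 2 (GGTTGGTGCG) does not match the top strand, and its reverse complement CGCACCAACC does not match either.
With no annealing site for primer 2, no amplification occurs.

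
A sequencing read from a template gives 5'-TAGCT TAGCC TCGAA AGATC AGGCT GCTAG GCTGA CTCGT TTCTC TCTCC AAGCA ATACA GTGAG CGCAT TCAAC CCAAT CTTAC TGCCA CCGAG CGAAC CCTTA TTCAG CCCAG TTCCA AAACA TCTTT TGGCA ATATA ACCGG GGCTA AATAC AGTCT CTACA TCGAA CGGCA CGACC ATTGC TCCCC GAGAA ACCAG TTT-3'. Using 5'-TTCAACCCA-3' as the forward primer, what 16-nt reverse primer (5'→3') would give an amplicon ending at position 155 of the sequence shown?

5'-GTATTTAGCCCCGGTT-3'

The forward primer binds at positions 70–78; the product's 3' end on the top strand is position 155.
The reverse primer anneals to the top strand over positions 140–155, i.e. to AACCGGGGCTAAATAC.
Its sequence written 5'→3' is the reverse complement: GTATTTAGCCCCGGTT.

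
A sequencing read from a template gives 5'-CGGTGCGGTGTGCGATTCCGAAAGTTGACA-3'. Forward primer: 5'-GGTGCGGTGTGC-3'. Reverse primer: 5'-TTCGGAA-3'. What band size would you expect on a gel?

21 bp

Scanning the template, GGTGCGGTGTGC occurs at positions 2–13; this primer anneals to the bottom strand there with its 3' end pointing downstream.
Reverse complement of the reverse primer: TTCCGAA. This occurs on the top strand at positions 16–22.
Amplicon spans positions 2–22: 21 bp.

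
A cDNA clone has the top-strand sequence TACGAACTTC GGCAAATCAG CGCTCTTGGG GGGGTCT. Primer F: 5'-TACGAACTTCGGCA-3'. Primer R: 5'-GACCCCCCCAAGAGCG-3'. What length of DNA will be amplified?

36 bp

Forward primer TACGAACTTCGGCA is found on the top strand at positions 1–14.
Taking the reverse complement of GACCCCCCCAAGAGCG gives CGCTCTTGGGGGGGTC, found at positions 21–36 on the template; the primer anneals here to the top strand with its 3' end pointing upstream.
The product runs from position 1 to position 36, so its length is 36 − 1 + 1 = 36 bp.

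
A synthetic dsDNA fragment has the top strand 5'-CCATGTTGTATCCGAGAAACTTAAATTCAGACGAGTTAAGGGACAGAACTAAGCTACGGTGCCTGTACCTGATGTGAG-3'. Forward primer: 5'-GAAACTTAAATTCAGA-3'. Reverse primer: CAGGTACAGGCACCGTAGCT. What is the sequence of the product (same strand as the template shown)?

Forward primer GAAACTTAAATTCAGA is found on the top strand at positions 16–31.
Taking the reverse complement of CAGGTACAGGCACCGTAGCT gives AGCTACGGTGCCTGTACCTG, found at positions 52–71 on the template; the primer anneals here to the top strand with its 3' end pointing upstream.
The product is the template from position 16 through 71 (56 bp).

5'-GAAACTTAAATTCAGACGAGTTAAGGGACAGAACTAAGCTACGGTGCCTGTACCTG-3'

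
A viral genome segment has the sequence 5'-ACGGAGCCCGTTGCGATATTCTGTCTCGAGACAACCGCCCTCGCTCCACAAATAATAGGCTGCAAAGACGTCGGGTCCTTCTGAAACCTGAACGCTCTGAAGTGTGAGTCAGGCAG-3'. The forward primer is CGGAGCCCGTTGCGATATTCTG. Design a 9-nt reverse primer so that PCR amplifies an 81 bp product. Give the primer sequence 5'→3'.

The forward primer binds at positions 2–23, so an 81 bp product ends at position 2 + 81 − 1 = 82.
The reverse primer anneals to the top strand over positions 74–82, i.e. to GGTCCTTCT.
Its sequence written 5'→3' is the reverse complement: AGAAGGACC.

5'-AGAAGGACC-3'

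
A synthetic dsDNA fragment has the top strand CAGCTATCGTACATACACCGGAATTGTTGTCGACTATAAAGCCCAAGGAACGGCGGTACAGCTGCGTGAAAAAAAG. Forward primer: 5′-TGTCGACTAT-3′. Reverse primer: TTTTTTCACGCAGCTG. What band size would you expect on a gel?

47 bp

Scanning the template, TGTCGACTAT occurs at positions 28–37; this primer anneals to the bottom strand there with its 3' end pointing downstream.
Reverse complement of the reverse primer: CAGCTGCGTGAAAAAA. This occurs on the top strand at positions 59–74.
Amplicon spans positions 28–74: 47 bp.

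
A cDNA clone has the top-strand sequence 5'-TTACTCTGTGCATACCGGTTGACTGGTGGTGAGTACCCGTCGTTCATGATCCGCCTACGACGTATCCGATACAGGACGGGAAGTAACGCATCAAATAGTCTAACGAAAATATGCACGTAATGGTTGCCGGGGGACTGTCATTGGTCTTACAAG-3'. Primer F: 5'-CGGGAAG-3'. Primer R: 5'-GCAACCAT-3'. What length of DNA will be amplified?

51 bp

The forward primer matches the template at positions 77–83.
Reverse complement of the reverse primer: ATGGTTGC. This occurs on the top strand at positions 120–127.
Amplicon spans positions 77–127: 51 bp.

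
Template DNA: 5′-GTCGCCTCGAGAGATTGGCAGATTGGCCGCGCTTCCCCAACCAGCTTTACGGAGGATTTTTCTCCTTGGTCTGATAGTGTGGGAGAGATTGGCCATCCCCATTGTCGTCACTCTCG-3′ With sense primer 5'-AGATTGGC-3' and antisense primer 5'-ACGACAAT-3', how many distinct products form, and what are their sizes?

Three products: 97 bp, 89 bp, 23 bp

The forward primer AGATTGGC matches the top strand at positions 12–19, 20–27, 86–93.
The reverse primer's reverse complement is ATTGTCGT, matching at positions 101–108.
Each forward site pairs with the reverse site to give a product ending at position 108: sizes 97, 89, 23 bp.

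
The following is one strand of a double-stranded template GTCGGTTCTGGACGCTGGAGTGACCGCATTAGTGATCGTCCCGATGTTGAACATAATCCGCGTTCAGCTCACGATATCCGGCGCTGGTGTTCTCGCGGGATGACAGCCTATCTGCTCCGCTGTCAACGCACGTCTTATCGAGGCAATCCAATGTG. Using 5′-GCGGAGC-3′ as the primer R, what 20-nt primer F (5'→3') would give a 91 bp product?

The reverse primer's reverse complement GCTCCGC matches the template at positions 114–120, so the product ends at position 120.
A 91 bp product then starts at position 120 − 91 + 1 = 30.
The forward primer is identical to the top strand there: TAGTGATCGTCCCGATGTTG.

5'-TAGTGATCGTCCCGATGTTG-3'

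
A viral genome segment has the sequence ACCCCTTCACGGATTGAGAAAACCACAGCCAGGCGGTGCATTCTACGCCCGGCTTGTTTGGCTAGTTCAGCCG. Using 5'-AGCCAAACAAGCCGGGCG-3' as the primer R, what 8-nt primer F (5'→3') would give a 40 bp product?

The reverse primer's reverse complement CGCCCGGCTTGTTTGGCT matches the template at positions 46–63, so the product ends at position 63.
A 40 bp product then starts at position 63 − 40 + 1 = 24.
The forward primer is identical to the top strand there: CACAGCCA.

5'-CACAGCCA-3'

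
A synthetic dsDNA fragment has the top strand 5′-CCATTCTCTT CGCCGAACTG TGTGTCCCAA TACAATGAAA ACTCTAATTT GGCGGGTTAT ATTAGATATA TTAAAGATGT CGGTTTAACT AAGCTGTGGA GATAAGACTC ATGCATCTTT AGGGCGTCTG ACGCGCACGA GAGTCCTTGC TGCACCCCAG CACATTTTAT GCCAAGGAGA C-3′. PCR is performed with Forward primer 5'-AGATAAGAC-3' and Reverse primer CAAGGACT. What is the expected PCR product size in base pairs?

The forward primer matches the template at positions 100–108.
The reverse primer's reverse complement is AGTCCTTG, which matches the template at positions 142–149.
The product runs from position 100 to position 149, so its length is 149 − 100 + 1 = 50 bp.

50 bp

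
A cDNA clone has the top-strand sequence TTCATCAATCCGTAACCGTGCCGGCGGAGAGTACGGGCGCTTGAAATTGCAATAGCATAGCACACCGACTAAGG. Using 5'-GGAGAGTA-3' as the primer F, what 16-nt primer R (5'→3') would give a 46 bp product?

5'-TAGTCGGTGTGCTATG-3'

The forward primer binds at positions 26–33, so a 46 bp product ends at position 26 + 46 − 1 = 71.
The reverse primer anneals to the top strand over positions 56–71, i.e. to CATAGCACACCGACTA.
Its sequence written 5'→3' is the reverse complement: TAGTCGGTGTGCTATG.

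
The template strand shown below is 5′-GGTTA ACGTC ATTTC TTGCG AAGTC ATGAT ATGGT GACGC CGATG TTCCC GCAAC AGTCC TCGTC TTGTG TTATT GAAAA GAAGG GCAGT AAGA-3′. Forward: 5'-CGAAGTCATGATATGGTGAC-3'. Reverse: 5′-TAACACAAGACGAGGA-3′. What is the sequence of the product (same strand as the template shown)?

Forward primer CGAAGTCATGATATGGTGAC is found on the top strand at positions 19–38.
Reverse complement of the reverse primer: TCCTCGTCTTGTGTTA. This occurs on the top strand at positions 58–73.
The product is the template from position 19 through 73 (55 bp).

5'-CGAAGTCATGATATGGTGACGCCGATGTTCCCGCAACAGTCCTCGTCTTGTGTTA-3'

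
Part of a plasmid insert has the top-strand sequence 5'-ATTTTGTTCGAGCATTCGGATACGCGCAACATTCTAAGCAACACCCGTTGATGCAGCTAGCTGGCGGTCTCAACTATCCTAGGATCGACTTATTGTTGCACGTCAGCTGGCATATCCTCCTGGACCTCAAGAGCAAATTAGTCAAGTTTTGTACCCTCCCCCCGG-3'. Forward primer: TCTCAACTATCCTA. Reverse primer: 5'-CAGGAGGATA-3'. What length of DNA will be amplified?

Scanning the template, TCTCAACTATCCTA occurs at positions 68–81; this primer anneals to the bottom strand there with its 3' end pointing downstream.
Reverse complement of the reverse primer: TATCCTCCTG. This occurs on the top strand at positions 113–122.
Product length = (reverse-primer end) − (forward-primer start) + 1 = 122 − 68 + 1 = 55 bp.

55 bp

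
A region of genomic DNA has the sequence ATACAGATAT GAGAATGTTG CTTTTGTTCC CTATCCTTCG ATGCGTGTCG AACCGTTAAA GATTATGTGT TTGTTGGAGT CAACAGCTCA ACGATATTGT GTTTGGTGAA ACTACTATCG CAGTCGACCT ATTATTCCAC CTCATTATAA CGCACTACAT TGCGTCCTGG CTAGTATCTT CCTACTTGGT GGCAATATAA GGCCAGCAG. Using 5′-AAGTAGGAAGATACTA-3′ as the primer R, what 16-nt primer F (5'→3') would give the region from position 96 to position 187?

5'-ATTGTGTTTGGTGAAA-3'

The reverse primer's reverse complement TAGTATCTTCCTACTT matches the template at positions 172–187; the product starts at position 96.
The forward primer is identical to the top strand over positions 96–111: ATTGTGTTTGGTGAAA.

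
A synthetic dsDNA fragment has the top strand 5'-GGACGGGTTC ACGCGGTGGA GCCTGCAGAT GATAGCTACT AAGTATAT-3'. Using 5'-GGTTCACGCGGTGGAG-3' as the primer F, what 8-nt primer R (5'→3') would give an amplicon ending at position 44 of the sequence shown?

The forward primer binds at positions 6–21; the product's 3' end on the top strand is position 44.
The reverse primer anneals to the top strand over positions 37–44, i.e. to TACTAAGT.
Its sequence written 5'→3' is the reverse complement: ACTTAGTA.

5'-ACTTAGTA-3'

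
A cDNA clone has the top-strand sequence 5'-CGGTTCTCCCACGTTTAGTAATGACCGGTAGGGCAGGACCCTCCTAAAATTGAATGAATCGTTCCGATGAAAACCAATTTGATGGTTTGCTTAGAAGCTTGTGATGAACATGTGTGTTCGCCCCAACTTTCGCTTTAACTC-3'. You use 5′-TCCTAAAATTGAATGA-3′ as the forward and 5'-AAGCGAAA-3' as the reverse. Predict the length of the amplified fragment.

The forward primer matches the template at positions 42–57.
The reverse primer's reverse complement is TTTCGCTT, which matches the template at positions 128–135.
Product length = (reverse-primer end) − (forward-primer start) + 1 = 135 − 42 + 1 = 94 bp.

94 bp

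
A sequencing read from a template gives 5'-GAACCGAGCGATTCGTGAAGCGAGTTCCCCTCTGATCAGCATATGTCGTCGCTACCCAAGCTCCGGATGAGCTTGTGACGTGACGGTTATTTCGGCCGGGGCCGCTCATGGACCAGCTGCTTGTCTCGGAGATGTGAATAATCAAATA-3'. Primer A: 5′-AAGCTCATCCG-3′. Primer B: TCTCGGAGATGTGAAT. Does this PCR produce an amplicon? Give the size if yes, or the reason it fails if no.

Primer A (AAGCTCATCCG) has reverse complement CGGATGAGCTT, which matches the top strand at positions 64–74; primer A anneals to the top strand there with its 3' end pointing upstream toward position 64.
Primer B (TCTCGGAGATGTGAAT) matches the top strand directly at positions 124–139; it anneals to the bottom strand with its 3' end pointing downstream toward position 139.
The 3' ends diverge (primer A extends toward position 1, primer B toward position 148), so the primers never converge on a shared product.

No product — the primers' 3' ends point away from each other.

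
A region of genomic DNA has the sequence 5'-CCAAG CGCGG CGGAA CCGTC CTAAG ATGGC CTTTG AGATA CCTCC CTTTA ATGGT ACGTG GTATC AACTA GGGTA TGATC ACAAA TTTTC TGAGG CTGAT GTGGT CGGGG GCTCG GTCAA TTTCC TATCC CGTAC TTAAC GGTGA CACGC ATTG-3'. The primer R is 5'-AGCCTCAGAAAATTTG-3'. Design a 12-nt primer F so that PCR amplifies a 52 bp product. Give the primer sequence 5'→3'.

The reverse primer's reverse complement CAAATTTTCTGAGGCT matches the template at positions 82–97, so the product ends at position 97.
A 52 bp product then starts at position 97 − 52 + 1 = 46.
The forward primer is identical to the top strand there: CTTTAATGGTAC.

5'-CTTTAATGGTAC-3'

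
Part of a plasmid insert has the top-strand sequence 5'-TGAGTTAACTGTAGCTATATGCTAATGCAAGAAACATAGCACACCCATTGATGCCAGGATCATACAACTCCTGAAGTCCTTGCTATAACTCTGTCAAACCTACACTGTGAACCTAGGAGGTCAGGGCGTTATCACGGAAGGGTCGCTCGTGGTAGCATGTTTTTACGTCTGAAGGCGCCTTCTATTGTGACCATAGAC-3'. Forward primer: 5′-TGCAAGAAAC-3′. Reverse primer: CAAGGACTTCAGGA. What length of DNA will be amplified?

Scanning the template, TGCAAGAAAC occurs at positions 26–35; this primer anneals to the bottom strand there with its 3' end pointing downstream.
Taking the reverse complement of CAAGGACTTCAGGA gives TCCTGAAGTCCTTG, found at positions 69–82 on the template; the primer anneals here to the top strand with its 3' end pointing upstream.
Product length = (reverse-primer end) − (forward-primer start) + 1 = 82 − 26 + 1 = 57 bp.

57 bp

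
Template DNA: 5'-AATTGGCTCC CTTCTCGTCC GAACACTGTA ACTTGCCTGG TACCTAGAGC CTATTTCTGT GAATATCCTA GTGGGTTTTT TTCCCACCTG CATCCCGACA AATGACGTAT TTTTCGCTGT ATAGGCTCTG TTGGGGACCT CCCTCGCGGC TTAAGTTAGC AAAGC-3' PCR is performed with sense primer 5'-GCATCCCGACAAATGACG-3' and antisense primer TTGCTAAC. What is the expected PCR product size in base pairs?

Forward primer GCATCCCGACAAATGACG is found on the top strand at positions 90–107.
Taking the reverse complement of TTGCTAAC gives GTTAGCAA, found at positions 155–162 on the template; the primer anneals here to the top strand with its 3' end pointing upstream.
Amplicon spans positions 90–162: 73 bp.

73 bp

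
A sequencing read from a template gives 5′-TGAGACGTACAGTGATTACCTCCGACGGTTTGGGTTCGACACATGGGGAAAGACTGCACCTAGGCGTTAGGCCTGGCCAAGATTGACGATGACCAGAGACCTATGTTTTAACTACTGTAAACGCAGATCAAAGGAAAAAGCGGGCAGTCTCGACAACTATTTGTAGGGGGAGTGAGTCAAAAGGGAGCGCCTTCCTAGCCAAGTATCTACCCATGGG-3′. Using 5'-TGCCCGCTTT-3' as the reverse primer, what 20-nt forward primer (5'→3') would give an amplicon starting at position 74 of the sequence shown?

The reverse primer's reverse complement AAAGCGGGCA matches the template at positions 137–146; the product starts at position 74.
The forward primer is identical to the top strand over positions 74–93: TGGCCAAGATTGACGATGAC.

5'-TGGCCAAGATTGACGATGAC-3'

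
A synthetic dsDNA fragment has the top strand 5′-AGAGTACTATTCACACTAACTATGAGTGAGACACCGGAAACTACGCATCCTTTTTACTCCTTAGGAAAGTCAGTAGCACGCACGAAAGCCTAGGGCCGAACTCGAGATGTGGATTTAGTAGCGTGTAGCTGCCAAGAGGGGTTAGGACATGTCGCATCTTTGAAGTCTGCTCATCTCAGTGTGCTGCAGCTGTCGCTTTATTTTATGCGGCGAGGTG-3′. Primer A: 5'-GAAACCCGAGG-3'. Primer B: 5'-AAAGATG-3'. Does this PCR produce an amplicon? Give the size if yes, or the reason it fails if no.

Primer A (GAAACCCGAGG) does not match the top strand, and its reverse complement CCTCGGGTTTC does not match either.
With no annealing site for primer A, no amplification occurs.

No product — primer A has no binding site in the template.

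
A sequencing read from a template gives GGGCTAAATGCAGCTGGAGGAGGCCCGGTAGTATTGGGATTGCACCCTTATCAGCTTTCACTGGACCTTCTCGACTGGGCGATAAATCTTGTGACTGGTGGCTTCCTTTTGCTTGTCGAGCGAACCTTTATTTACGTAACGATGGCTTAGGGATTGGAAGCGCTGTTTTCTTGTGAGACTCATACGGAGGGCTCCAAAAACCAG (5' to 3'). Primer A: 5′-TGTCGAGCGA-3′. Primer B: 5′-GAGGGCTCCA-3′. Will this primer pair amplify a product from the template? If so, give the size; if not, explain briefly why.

No product — both primers anneal to the same strand and extend in the same direction.

Primer A (TGTCGAGCGA) matches the top strand at positions 114–123 (3' end points downstream).
Primer B (GAGGGCTCCA) also matches the top strand directly, at positions 187–196 — its reverse complement TGGAGCCCTC is not present.
Both primers anneal to the bottom strand with 3' ends pointing the same way, so neither can prime synthesis back toward the other.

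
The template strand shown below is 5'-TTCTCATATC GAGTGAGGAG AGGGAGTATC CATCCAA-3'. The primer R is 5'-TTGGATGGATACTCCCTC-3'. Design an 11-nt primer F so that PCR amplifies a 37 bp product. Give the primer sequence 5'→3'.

5'-TTCTCATATCG-3'

The reverse primer's reverse complement GAGGGAGTATCCATCCAA matches the template at positions 20–37, so the product ends at position 37.
A 37 bp product then starts at position 37 − 37 + 1 = 1.
The forward primer is identical to the top strand there: TTCTCATATCG.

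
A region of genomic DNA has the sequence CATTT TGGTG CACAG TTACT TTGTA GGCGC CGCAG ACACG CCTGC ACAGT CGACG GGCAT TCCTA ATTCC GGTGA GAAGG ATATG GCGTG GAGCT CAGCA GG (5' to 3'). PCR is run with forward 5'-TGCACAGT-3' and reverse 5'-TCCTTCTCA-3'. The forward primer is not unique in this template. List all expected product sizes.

73 bp, 39 bp

The forward primer TGCACAGT matches the top strand at positions 9–16, 43–50.
The reverse primer's reverse complement is TGAGAAGGA, matching at positions 73–81.
Each forward site pairs with the reverse site to give a product ending at position 81: sizes 73, 39 bp.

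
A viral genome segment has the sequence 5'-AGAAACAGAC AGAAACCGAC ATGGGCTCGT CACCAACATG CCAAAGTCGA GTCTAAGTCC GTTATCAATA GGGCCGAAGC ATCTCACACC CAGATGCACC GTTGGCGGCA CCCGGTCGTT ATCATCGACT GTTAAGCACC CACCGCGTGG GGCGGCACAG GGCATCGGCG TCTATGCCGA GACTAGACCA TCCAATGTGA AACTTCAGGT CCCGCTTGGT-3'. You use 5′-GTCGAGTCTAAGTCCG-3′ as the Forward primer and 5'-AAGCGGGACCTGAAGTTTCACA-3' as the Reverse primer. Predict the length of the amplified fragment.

172 bp

Scanning the template, GTCGAGTCTAAGTCCG occurs at positions 46–61; this primer anneals to the bottom strand there with its 3' end pointing downstream.
Reverse complement of the reverse primer: TGTGAAACTTCAGGTCCCGCTT. This occurs on the top strand at positions 196–217.
Product length = (reverse-primer end) − (forward-primer start) + 1 = 217 − 46 + 1 = 172 bp.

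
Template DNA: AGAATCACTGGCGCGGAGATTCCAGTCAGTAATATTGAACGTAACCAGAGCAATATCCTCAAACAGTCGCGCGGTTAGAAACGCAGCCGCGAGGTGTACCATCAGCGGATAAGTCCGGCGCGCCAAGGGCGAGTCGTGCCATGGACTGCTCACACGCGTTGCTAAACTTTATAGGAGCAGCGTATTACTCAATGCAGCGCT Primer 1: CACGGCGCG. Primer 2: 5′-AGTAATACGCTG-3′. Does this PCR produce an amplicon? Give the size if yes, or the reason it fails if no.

Primer 1 (CACGGCGCG) does not match the top strand, and its reverse complement CGCGCCGTG does not match either.
With no annealing site for primer 1, no amplification occurs.

No product — primer 1 has no binding site in the template.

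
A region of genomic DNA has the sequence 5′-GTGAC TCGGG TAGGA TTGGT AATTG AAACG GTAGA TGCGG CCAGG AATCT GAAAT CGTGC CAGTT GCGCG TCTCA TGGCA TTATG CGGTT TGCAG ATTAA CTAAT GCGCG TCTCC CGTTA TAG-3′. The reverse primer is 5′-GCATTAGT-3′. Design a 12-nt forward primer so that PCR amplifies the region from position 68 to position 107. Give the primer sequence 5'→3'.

5'-GCGTCTCATGGC-3'

The reverse primer's reverse complement ACTAATGC matches the template at positions 100–107; the product starts at position 68.
The forward primer is identical to the top strand over positions 68–79: GCGTCTCATGGC.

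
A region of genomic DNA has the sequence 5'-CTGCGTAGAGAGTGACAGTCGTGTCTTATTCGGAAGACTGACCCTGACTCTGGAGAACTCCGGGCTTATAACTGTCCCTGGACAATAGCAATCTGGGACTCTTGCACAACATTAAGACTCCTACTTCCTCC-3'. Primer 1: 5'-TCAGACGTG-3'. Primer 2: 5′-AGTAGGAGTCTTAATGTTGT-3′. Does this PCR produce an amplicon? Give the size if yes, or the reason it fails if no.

Primer 1 (TCAGACGTG) does not match the top strand, and its reverse complement CACGTCTGA does not match either.
With no annealing site for primer 1, no amplification occurs.

No product — primer 1 has no binding site in the template.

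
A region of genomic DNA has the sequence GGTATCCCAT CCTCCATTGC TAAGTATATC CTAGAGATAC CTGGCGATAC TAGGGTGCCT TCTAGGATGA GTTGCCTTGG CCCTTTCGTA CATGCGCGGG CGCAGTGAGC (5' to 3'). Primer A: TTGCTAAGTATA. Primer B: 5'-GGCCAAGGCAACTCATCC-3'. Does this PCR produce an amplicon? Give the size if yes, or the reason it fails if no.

Primer A (TTGCTAAGTATA) matches the top strand at positions 17–28; it acts as a forward primer.
Primer B's reverse complement is GGATGAGTTGCCTTGGCC, matching the top strand at positions 65–82; it acts as a reverse primer.
The 3' ends face each other across positions 17–82, giving a 66 bp product.

Yes — a 66 bp product.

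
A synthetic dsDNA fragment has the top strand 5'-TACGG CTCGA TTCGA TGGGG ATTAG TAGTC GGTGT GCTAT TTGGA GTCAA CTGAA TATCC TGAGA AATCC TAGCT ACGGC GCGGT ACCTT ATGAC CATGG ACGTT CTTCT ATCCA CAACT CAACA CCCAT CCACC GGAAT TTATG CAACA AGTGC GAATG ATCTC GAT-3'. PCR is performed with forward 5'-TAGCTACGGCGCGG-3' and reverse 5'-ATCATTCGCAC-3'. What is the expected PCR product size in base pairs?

92 bp

Forward primer TAGCTACGGCGCGG is found on the top strand at positions 71–84.
The reverse primer's reverse complement is GTGCGAATGAT, which matches the template at positions 152–162.
Product length = (reverse-primer end) − (forward-primer start) + 1 = 162 − 71 + 1 = 92 bp.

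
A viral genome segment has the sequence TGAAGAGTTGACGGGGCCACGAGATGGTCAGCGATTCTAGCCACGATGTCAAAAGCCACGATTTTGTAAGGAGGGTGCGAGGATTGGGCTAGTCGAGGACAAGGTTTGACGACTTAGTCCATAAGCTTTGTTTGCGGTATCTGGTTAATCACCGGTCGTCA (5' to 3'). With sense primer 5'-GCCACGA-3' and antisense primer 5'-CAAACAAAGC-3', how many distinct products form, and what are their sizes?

Three products: 119 bp, 95 bp, 80 bp

The forward primer GCCACGA matches the top strand at positions 16–22, 40–46, 55–61.
The reverse primer's reverse complement is GCTTTGTTTG, matching at positions 125–134.
Each forward site pairs with the reverse site to give a product ending at position 134: sizes 119, 95, 80 bp.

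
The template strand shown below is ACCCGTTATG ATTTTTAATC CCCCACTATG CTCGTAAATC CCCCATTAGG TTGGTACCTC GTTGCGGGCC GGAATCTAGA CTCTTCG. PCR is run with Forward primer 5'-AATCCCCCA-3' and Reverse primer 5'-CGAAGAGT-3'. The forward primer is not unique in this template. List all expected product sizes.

The forward primer AATCCCCCA matches the top strand at positions 17–25, 37–45.
The reverse primer's reverse complement is ACTCTTCG, matching at positions 80–87.
Each forward site pairs with the reverse site to give a product ending at position 87: sizes 71, 51 bp.

71 bp, 51 bp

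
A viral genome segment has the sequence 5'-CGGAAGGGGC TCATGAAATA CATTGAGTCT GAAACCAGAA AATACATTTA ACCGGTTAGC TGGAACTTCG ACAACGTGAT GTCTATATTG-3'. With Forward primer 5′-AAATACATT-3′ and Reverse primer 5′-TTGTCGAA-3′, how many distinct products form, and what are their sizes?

Two products: 59 bp, 35 bp

The forward primer AAATACATT matches the top strand at positions 16–24, 40–48.
The reverse primer's reverse complement is TTCGACAA, matching at positions 67–74.
Each forward site pairs with the reverse site to give a product ending at position 74: sizes 59, 35 bp.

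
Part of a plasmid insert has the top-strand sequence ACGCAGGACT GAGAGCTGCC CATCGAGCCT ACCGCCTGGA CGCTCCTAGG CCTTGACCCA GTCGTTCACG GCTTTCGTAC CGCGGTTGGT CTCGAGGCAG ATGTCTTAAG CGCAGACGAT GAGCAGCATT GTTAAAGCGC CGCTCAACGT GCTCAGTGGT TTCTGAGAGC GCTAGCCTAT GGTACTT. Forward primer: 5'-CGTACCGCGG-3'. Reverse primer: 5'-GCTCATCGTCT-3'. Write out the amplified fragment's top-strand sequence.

Forward primer CGTACCGCGG is found on the top strand at positions 76–85.
The reverse primer's reverse complement is AGACGATGAGC, which matches the template at positions 114–124.
The product is the template from position 76 through 124 (49 bp).

5'-CGTACCGCGGTTGGTCTCGAGGCAGATGTCTTAAGCGCAGACGATGAGC-3'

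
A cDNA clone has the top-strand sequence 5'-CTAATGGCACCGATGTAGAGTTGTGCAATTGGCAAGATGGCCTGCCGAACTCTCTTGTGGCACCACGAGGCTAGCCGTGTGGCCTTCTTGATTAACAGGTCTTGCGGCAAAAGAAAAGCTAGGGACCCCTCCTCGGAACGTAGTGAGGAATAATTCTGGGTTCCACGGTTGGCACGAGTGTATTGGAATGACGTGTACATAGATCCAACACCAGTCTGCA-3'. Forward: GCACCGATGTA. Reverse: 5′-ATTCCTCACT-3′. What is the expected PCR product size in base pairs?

145 bp

Forward primer GCACCGATGTA is found on the top strand at positions 7–17.
Taking the reverse complement of ATTCCTCACT gives AGTGAGGAAT, found at positions 142–151 on the template; the primer anneals here to the top strand with its 3' end pointing upstream.
The product runs from position 7 to position 151, so its length is 151 − 7 + 1 = 145 bp.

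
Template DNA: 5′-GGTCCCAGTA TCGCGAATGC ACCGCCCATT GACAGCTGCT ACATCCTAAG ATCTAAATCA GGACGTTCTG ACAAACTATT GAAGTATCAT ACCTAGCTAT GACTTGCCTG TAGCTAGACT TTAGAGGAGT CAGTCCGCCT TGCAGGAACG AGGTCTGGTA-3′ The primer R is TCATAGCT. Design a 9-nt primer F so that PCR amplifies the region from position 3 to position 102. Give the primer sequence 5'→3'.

5'-TCCCAGTAT-3'

The reverse primer's reverse complement AGCTATGA matches the template at positions 95–102; the product starts at position 3.
The forward primer is identical to the top strand over positions 3–11: TCCCAGTAT.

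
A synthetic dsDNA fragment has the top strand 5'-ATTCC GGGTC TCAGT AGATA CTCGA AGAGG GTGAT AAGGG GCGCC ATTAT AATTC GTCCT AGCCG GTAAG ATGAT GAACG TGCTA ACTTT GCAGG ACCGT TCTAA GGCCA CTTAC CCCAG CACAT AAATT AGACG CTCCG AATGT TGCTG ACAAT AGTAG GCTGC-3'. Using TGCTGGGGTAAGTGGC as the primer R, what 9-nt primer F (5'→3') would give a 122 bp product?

The reverse primer's reverse complement GCCACTTACCCCAGCA matches the template at positions 107–122, so the product ends at position 122.
A 122 bp product then starts at position 122 − 122 + 1 = 1.
The forward primer is identical to the top strand there: ATTCCGGGT.

5'-ATTCCGGGT-3'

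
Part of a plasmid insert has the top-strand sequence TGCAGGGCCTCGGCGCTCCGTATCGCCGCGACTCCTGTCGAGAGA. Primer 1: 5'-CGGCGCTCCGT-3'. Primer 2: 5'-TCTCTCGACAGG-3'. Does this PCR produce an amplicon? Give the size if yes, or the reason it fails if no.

Yes — a 35 bp product.

Primer 1 (CGGCGCTCCGT) matches the top strand at positions 11–21; it acts as a forward primer.
Primer 2's reverse complement is CCTGTCGAGAGA, matching the top strand at positions 34–45; it acts as a reverse primer.
The 3' ends face each other across positions 11–45, giving a 35 bp product.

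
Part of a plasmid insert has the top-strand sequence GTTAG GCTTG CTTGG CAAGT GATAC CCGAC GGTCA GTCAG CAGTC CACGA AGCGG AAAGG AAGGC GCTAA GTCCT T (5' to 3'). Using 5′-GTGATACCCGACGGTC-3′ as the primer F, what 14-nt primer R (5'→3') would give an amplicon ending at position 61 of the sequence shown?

5'-TCCTTTCCGCTTCG-3'

The forward primer binds at positions 19–34; the product's 3' end on the top strand is position 61.
The reverse primer anneals to the top strand over positions 48–61, i.e. to CGAAGCGGAAAGGA.
Its sequence written 5'→3' is the reverse complement: TCCTTTCCGCTTCG.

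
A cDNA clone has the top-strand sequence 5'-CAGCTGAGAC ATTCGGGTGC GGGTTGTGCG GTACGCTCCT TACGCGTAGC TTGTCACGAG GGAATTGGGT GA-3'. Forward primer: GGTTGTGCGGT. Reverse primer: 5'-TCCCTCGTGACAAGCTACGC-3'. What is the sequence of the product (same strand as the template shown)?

Forward primer GGTTGTGCGGT is found on the top strand at positions 22–32.
The reverse primer's reverse complement is GCGTAGCTTGTCACGAGGGA, which matches the template at positions 44–63.
The product is the template from position 22 through 63 (42 bp).

5'-GGTTGTGCGGTACGCTCCTTACGCGTAGCTTGTCACGAGGGA-3'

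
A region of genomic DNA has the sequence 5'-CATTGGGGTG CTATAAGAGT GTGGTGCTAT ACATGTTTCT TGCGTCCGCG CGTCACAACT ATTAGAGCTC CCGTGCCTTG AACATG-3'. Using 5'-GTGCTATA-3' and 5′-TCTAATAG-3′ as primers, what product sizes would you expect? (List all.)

The forward primer GTGCTATA matches the top strand at positions 8–15, 24–31.
The reverse primer's reverse complement is CTATTAGA, matching at positions 59–66.
Each forward site pairs with the reverse site to give a product ending at position 66: sizes 59, 43 bp.

59 bp, 43 bp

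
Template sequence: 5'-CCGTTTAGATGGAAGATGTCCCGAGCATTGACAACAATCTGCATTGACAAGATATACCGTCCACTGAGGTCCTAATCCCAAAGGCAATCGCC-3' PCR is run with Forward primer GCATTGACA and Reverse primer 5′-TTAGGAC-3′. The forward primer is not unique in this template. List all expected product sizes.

51 bp, 35 bp

The forward primer GCATTGACA matches the top strand at positions 25–33, 41–49.
The reverse primer's reverse complement is GTCCTAA, matching at positions 69–75.
Each forward site pairs with the reverse site to give a product ending at position 75: sizes 51, 35 bp.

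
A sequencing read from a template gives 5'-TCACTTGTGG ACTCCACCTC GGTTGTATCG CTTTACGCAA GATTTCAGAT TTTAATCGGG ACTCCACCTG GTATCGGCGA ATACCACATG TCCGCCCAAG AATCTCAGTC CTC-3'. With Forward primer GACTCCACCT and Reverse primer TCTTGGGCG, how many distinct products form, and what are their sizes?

Two products: 92 bp, 42 bp

The forward primer GACTCCACCT matches the top strand at positions 10–19, 60–69.
The reverse primer's reverse complement is CGCCCAAGA, matching at positions 93–101.
Each forward site pairs with the reverse site to give a product ending at position 101: sizes 92, 42 bp.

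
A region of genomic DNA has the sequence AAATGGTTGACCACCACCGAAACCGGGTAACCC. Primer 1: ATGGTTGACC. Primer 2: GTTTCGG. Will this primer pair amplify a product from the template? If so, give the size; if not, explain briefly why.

Primer 1 (ATGGTTGACC) matches the top strand at positions 3–12; it acts as a forward primer.
Primer 2's reverse complement is CCGAAAC, matching the top strand at positions 17–23; it acts as a reverse primer.
The 3' ends face each other across positions 3–23, giving a 21 bp product.

Yes — a 21 bp product.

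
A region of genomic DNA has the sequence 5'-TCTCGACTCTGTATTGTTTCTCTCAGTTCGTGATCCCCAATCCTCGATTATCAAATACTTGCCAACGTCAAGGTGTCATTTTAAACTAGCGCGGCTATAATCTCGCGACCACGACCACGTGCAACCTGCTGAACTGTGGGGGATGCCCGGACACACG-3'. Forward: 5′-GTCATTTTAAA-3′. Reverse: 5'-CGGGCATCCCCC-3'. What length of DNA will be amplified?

75 bp

Forward primer GTCATTTTAAA is found on the top strand at positions 75–85.
The reverse primer's reverse complement is GGGGGATGCCCG, which matches the template at positions 138–149.
Product length = (reverse-primer end) − (forward-primer start) + 1 = 149 − 75 + 1 = 75 bp.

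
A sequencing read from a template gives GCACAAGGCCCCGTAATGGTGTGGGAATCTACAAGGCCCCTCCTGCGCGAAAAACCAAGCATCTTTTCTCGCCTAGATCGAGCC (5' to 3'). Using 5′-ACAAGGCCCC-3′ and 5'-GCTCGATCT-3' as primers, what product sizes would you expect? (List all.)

81 bp, 53 bp

The forward primer ACAAGGCCCC matches the top strand at positions 3–12, 31–40.
The reverse primer's reverse complement is AGATCGAGC, matching at positions 75–83.
Each forward site pairs with the reverse site to give a product ending at position 83: sizes 81, 53 bp.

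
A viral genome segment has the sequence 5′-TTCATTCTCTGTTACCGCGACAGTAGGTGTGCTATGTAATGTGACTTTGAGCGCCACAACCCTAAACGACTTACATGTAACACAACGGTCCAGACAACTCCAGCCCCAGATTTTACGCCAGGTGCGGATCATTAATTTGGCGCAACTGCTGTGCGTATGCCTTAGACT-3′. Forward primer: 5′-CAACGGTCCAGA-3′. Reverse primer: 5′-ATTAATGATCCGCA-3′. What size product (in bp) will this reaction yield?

The forward primer matches the template at positions 83–94.
The reverse primer's reverse complement is TGCGGATCATTAAT, which matches the template at positions 123–136.
The product runs from position 83 to position 136, so its length is 136 − 83 + 1 = 54 bp.

54 bp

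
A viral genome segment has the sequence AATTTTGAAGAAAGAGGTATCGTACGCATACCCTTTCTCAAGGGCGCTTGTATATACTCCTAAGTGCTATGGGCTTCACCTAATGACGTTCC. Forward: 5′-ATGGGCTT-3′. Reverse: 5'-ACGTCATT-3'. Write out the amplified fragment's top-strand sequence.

Scanning the template, ATGGGCTT occurs at positions 69–76; this primer anneals to the bottom strand there with its 3' end pointing downstream.
The reverse primer's reverse complement is AATGACGT, which matches the template at positions 82–89.
The product is the template from position 69 through 89 (21 bp).

5'-ATGGGCTTCACCTAATGACGT-3'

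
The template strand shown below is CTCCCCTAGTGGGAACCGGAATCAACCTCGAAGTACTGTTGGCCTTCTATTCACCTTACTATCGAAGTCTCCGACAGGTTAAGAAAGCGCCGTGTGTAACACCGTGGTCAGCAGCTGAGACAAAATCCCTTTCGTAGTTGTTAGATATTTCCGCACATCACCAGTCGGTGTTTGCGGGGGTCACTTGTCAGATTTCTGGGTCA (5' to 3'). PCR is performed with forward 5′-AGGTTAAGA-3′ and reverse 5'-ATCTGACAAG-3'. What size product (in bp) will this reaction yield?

The forward primer matches the template at positions 76–84.
Taking the reverse complement of ATCTGACAAG gives CTTGTCAGAT, found at positions 184–193 on the template; the primer anneals here to the top strand with its 3' end pointing upstream.
The product runs from position 76 to position 193, so its length is 193 − 76 + 1 = 118 bp.

118 bp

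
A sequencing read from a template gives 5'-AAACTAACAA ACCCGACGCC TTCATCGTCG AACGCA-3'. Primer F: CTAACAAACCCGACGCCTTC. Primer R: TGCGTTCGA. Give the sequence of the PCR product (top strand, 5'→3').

The forward primer matches the template at positions 4–23.
The reverse primer's reverse complement is TCGAACGCA, which matches the template at positions 28–36.
The product is the template from position 4 through 36 (33 bp).

5'-CTAACAAACCCGACGCCTTCATCGTCGAACGCA-3'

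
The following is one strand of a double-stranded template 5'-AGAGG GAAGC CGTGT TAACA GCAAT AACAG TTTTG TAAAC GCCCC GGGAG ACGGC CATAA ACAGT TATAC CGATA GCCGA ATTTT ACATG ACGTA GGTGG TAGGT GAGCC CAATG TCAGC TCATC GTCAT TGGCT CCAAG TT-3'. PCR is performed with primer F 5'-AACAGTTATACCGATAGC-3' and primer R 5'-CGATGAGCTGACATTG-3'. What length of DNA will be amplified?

67 bp

Scanning the template, AACAGTTATACCGATAGC occurs at positions 60–77; this primer anneals to the bottom strand there with its 3' end pointing downstream.
Taking the reverse complement of CGATGAGCTGACATTG gives CAATGTCAGCTCATCG, found at positions 111–126 on the template; the primer anneals here to the top strand with its 3' end pointing upstream.
Amplicon spans positions 60–126: 67 bp.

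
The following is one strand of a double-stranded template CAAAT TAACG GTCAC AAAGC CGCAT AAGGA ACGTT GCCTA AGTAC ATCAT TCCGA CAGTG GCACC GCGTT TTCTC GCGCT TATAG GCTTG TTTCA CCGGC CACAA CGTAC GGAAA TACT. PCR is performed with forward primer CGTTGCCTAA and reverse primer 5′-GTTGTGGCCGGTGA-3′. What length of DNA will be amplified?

75 bp

The forward primer matches the template at positions 32–41.
Reverse complement of the reverse primer: TCACCGGCCACAAC. This occurs on the top strand at positions 93–106.
Amplicon spans positions 32–106: 75 bp.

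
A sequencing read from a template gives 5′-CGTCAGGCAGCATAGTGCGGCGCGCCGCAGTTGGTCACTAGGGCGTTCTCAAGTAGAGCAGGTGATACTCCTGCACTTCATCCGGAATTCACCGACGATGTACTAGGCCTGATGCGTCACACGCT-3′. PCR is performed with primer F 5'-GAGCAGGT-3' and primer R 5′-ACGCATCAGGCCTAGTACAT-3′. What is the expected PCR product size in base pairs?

The forward primer matches the template at positions 56–63.
Taking the reverse complement of ACGCATCAGGCCTAGTACAT gives ATGTACTAGGCCTGATGCGT, found at positions 98–117 on the template; the primer anneals here to the top strand with its 3' end pointing upstream.
Amplicon spans positions 56–117: 62 bp.

62 bp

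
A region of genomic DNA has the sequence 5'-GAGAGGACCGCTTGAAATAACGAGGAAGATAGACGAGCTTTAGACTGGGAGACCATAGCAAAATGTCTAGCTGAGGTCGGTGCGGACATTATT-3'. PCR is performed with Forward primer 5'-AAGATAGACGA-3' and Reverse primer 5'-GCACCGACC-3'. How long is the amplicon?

Scanning the template, AAGATAGACGA occurs at positions 26–36; this primer anneals to the bottom strand there with its 3' end pointing downstream.
Taking the reverse complement of GCACCGACC gives GGTCGGTGC, found at positions 75–83 on the template; the primer anneals here to the top strand with its 3' end pointing upstream.
Amplicon spans positions 26–83: 58 bp.

58 bp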